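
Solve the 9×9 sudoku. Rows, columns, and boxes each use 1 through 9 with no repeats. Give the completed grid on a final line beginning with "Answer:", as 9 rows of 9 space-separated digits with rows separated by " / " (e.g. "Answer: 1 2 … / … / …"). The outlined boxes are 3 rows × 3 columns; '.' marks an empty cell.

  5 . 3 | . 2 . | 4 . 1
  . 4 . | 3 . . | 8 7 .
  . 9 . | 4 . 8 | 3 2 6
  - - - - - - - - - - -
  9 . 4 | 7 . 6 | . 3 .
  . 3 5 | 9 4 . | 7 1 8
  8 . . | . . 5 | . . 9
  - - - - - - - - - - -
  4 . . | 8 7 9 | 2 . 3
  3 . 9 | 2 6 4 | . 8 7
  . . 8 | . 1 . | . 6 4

Step 1. [r4c2∈{1,2}] in row 4, 1 fits only at r4c2. So r4c2=1.
Step 2. [r5c1∈{2,6}] across row 5, 6 lands solely at r5c1, so r5c1=6.
Step 3. [r2c3∈{1,2,6}] 6 has one home in row 2: r2c3. So r2c3=6.
Step 4. [r8c2∈{5}] nothing but 5 survives at r8c2 ⇒ r8c2=5.
Step 5. [r6c3∈{2,7}] in col 3, 2 fits only at r6c3, so r6c3=2.
Step 6. [r3c3∈{1,7}] in col 3, 7 fits only at r3c3 ⇒ r3c3=7.
Step 7. [r4c7∈{5}] nothing but 5 survives at r4c7, so r4c7=5.
Step 8. [r9c2∈{2,7}] 2 has one home in col 2: r9c2. So r9c2=2.
Step 9. [r2c1∈{1,2}] r2c1 is the only open cell in row 2 admitting 2, so r2c1=2.
Step 10. [r3c5∈{5}] r3c5 is down to just 5. So r3c5=5.
Step 11. [r9c6∈{3}] r9c6 has the single candidate 3. So r9c6=3.
Step 12. [r8c7∈{1}] r8c7's peers cover all but 1, so r8c7=1.
Step 13. [r9c1∈{7}] only 7 remains possible at r9c1, so r9c1=7.
Step 14. [r1c4∈{6}] only 6 remains possible at r1c4, so r1c4=6.
Step 15. [r1c2∈{8}] r1c2's peers cover all but 8 ⇒ r1c2=8.
Step 16. [r4c9∈{2}] r4c9 has the single candidate 2 ⇒ r4c9=2.
Step 17. [r7c2∈{6}] r7c2 is down to just 6. So r7c2=6.
Step 18. [r2c5∈{9}] only 9 remains possible at r2c5, so r2c5=9.
Step 19. [r2c9∈{5}] only 5 remains possible at r2c9 ⇒ r2c9=5.
Step 20. [r4c5∈{8}] r4c5 is down to just 8. So r4c5=8.
Step 21. [r7c8∈{5}] r7c8 has the single candidate 5 ⇒ r7c8=5.
Step 22. [r9c4∈{5}] r9c4 has the single candidate 5 ⇒ r9c4=5.
Step 23. [r9c7∈{9}] only 9 remains possible at r9c7, so r9c7=9.
Step 24. [r6c4∈{1}] r6c4's peers cover all but 1. So r6c4=1.
Step 25. [r6c2∈{7}] r6c2 is down to just 7. So r6c2=7.
Step 26. [r1c6∈{7}] nothing but 7 survives at r1c6, so r1c6=7.
Step 27. [r6c8∈{4}] nothing but 4 survives at r6c8, so r6c8=4.
Step 28. [r7c3∈{1}] only 1 remains possible at r7c3. So r7c3=1.
Step 29. [r3c1∈{1}] nothing but 1 survives at r3c1, so r3c1=1.
Step 30. [r5c6∈{2}] only 2 remains possible at r5c6, so r5c6=2.
Step 31. [r1c8∈{9}] r1c8 is down to just 9 ⇒ r1c8=9.
Step 32. [r2c6∈{1}] r2c6 has the single candidate 1 ⇒ r2c6=1.
Step 33. [r6c5∈{3}] r6c5's peers cover all but 3, so r6c5=3.
Step 34. [r6c7∈{6}] only 6 remains possible at r6c7, so r6c7=6.

Answer: 5 8 3 6 2 7 4 9 1 / 2 4 6 3 9 1 8 7 5 / 1 9 7 4 5 8 3 2 6 / 9 1 4 7 8 6 5 3 2 / 6 3 5 9 4 2 7 1 8 / 8 7 2 1 3 5 6 4 9 / 4 6 1 8 7 9 2 5 3 / 3 5 9 2 6 4 1 8 7 / 7 2 8 5 1 3 9 6 4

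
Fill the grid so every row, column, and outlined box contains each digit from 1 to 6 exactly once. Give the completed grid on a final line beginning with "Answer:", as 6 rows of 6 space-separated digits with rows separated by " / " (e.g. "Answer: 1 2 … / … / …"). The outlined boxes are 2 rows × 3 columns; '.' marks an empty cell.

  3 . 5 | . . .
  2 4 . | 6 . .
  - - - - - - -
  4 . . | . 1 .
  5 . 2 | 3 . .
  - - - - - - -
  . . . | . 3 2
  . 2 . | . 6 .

Step 1. [r6c1∈{1}] r6c1 is down to just 1, so r6c1=1.
Step 2. [r1c2∈{1,6}] r1c2 is the only open cell in row 1 admitting 6. So r1c2=6.
Step 3. [r3c3∈{3,6}] box 3 places 6 nowhere but r3c3. So r3c3=6.
Step 4. [r5c4∈{1,4,5}] in row 5, 1 fits only at r5c4. So r5c4=1.
Step 5. [r3c6∈{5}] nothing but 5 survives at r3c6. So r3c6=5.
Step 6. [r6c6∈{4}] r6c6 is down to just 4 ⇒ r6c6=4.
Step 7. [r1c5∈{2,4}] in col 5, 2 fits only at r1c5. So r1c5=2.
Step 8. [r1c6∈{1}] r1c6 has the single candidate 1, so r1c6=1.
Step 9. [r2c3∈{1}] nothing but 1 survives at r2c3. So r2c3=1.
Step 10. [r6c4∈{5}] r6c4 is down to just 5, so r6c4=5.
Step 11. [r5c1∈{6}] nothing but 6 survives at r5c1 ⇒ r5c1=6.
Step 12. [r4c6∈{6}] r4c6 has the single candidate 6, so r4c6=6.
Step 13. [r5c3∈{4}] r5c3 is down to just 4, so r5c3=4.
Step 14. [r2c5∈{5}] r2c5 is down to just 5 ⇒ r2c5=5.
Step 15. [r3c4∈{2}] r3c4 has the single candidate 2 ⇒ r3c4=2.
Step 16. [r3c2∈{3}] r3c2's peers cover all but 3 ⇒ r3c2=3.
Step 17. [r5c2∈{5}] nothing but 5 survives at r5c2, so r5c2=5.
Step 18. [r1c4∈{4}] only 4 remains possible at r1c4 ⇒ r1c4=4.
Step 19. [r4c2∈{1}] nothing but 1 survives at r4c2, so r4c2=1.
Step 20. [r2c6∈{3}] r2c6 has the single candidate 3, so r2c6=3.
Step 21. [r4c5∈{4}] only 4 remains possible at r4c5 ⇒ r4c5=4.
Step 22. [r6c3∈{3}] r6c3 is down to just 3. So r6c3=3.

Answer: 3 6 5 4 2 1 / 2 4 1 6 5 3 / 4 3 6 2 1 5 / 5 1 2 3 4 6 / 6 5 4 1 3 2 / 1 2 3 5 6 4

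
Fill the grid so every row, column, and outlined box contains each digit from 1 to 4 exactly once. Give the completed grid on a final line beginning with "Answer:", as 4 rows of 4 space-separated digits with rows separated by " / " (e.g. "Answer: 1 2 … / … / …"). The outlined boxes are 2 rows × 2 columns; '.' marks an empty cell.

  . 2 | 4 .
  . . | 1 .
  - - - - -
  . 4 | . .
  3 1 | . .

Step 1. [r4c3∈{2}] r4c3 has the single candidate 2, so r4c3=2.
Step 2. [r1c4∈{3}] r1c4 is down to just 3, so r1c4=3.
Step 3. [r4c4∈{4}] r4c4's peers cover all but 4 ⇒ r4c4=4.
Step 4. [r3c3∈{3}] r3c3's peers cover all but 3, so r3c3=3.
Step 5. [r3c1∈{2}] r3c1 is down to just 2. So r3c1=2.
Step 6. [r2c2∈{3}] only 3 remains possible at r2c2, so r2c2=3.
Step 7. [r3c4∈{1}] r3c4 is down to just 1 ⇒ r3c4=1.
Step 8. [r2c1∈{4}] only 4 remains possible at r2c1, so r2c1=4.
Step 9. [r2c4∈{2}] nothing but 2 survives at r2c4 ⇒ r2c4=2.
Step 10. [r1c1∈{1}] r1c1 is down to just 1 ⇒ r1c1=1.

Answer: 1 2 4 3 / 4 3 1 2 / 2 4 3 1 / 3 1 2 4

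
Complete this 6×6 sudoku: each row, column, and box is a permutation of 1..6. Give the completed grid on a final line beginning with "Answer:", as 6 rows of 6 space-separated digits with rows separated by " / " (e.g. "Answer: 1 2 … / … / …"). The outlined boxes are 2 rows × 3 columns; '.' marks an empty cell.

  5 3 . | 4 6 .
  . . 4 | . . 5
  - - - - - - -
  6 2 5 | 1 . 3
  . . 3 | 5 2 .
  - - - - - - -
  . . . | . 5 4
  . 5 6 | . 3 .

Step 1. [r5c2∈{1}] only 1 remains possible at r5c2, so r5c2=1.
Step 2. [r5c3∈{2}] nothing but 2 survives at r5c3. So r5c3=2.
Step 3. [r1c6∈{1,2}] across row 1, 2 lands solely at r1c6, so r1c6=2.
Step 4. [r4c1∈{1,4}] 1 has one home in row 4: r4c1. So r4c1=1.
Step 5. [r2c2∈{6}] r2c2 is down to just 6 ⇒ r2c2=6.
Step 6. [r2c5∈{1}] r2c5 has the single candidate 1 ⇒ r2c5=1.
Step 7. [r1c3∈{1}] r1c3's peers cover all but 1, so r1c3=1.
Step 8. [r6c6∈{1}] nothing but 1 survives at r6c6, so r6c6=1.
Step 9. [r6c1∈{4}] r6c1's peers cover all but 4 ⇒ r6c1=4.
Step 10. [r5c1∈{3}] r5c1 is down to just 3. So r5c1=3.
Step 11. [r2c4∈{3}] only 3 remains possible at r2c4 ⇒ r2c4=3.
Step 12. [r5c4∈{6}] nothing but 6 survives at r5c4, so r5c4=6.
Step 13. [r6c4∈{2}] r6c4 has the single candidate 2. So r6c4=2.
Step 14. [r2c1∈{2}] nothing but 2 survives at r2c1 ⇒ r2c1=2.
Step 15. [r4c6∈{6}] r4c6 is down to just 6 ⇒ r4c6=6.
Step 16. [r4c2∈{4}] r4c2 has the single candidate 4, so r4c2=4.
Step 17. [r3c5∈{4}] nothing but 4 survives at r3c5 ⇒ r3c5=4.

Answer: 5 3 1 4 6 2 / 2 6 4 3 1 5 / 6 2 5 1 4 3 / 1 4 3 5 2 6 / 3 1 2 6 5 4 / 4 5 6 2 3 1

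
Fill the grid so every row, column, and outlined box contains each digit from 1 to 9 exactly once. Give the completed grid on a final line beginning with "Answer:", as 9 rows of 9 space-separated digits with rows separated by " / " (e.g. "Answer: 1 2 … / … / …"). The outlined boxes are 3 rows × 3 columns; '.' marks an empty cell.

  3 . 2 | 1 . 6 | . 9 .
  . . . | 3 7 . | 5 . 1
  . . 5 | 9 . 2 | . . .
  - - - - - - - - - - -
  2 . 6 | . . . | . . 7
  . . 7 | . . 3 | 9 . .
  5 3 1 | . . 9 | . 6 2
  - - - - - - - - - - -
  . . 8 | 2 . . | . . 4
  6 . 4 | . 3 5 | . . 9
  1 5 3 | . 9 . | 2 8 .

Step 1. [r1c9∈{8}] only 8 remains possible at r1c9. So r1c9=8.
Step 2. [r7c8∈{1,3,5,7}] r7c8 is the only open cell in row 7 admitting 5 ⇒ r7c8=5.
Step 3. [r7c7∈{1,3,6,7}] across row 7, 3 lands solely at r7c7, so r7c7=3.
Step 4. [r5c5∈{1,2,4,5,6,8}] across row 5, 2 lands solely at r5c5, so r5c5=2.
Step 5. [r3c2∈{1,4,6,7,8}] r3c2 is the only open cell in row 3 admitting 1 ⇒ r3c2=1.
Step 6. [r4c2∈{4,8,9}] r4c2 is the only open cell in row 4 admitting 9, so r4c2=9.
Step 7. [r5c4∈{4,5,6,8}] across row 5, 6 lands solely at r5c4. So r5c4=6.
Step 8. [r7c2∈{7}] r7c2 has the single candidate 7, so r7c2=7.
Step 9. [r1c2∈{4}] nothing but 4 survives at r1c2. So r1c2=4.
Step 10. [r5c8∈{1,4}] row 5 places 1 nowhere but r5c8. So r5c8=1.
Step 11. [r6c4∈{4,7,8}] in row 6, 7 fits only at r6c4, so r6c4=7.
Step 12. [r3c1∈{7,8}] col 1 places 7 nowhere but r3c1, so r3c1=7.
Step 13. [r3c5∈{4,8}] in row 3, 8 fits only at r3c5 ⇒ r3c5=8.
Step 14. [r6c5∈{4}] only 4 remains possible at r6c5, so r6c5=4.
Step 15. [r4c6∈{1,8}] across col 6, 8 lands solely at r4c6 ⇒ r4c6=8.
Step 16. [r3c7∈{4,6}] 6 has one home in col 7: r3c7, so r3c7=6.
Step 17. [r3c8∈{3,4}] across row 3, 4 lands solely at r3c8. So r3c8=4.
Step 18. [r5c2∈{8}] only 8 remains possible at r5c2. So r5c2=8.
Step 19. [r4c5∈{1,5}] 1 has one home in row 4: r4c5. So r4c5=1.
Step 20. [r2c1∈{8,9}] r2c1 is the only open cell in row 2 admitting 8. So r2c1=8.
Step 21. [r1c7∈{7}] r1c7 has the single candidate 7, so r1c7=7.
Step 22. [r9c6∈{4,7}] r9c6 is the only open cell in row 9 admitting 7. So r9c6=7.
Step 23. [r4c8∈{3}] only 3 remains possible at r4c8, so r4c8=3.
Step 24. [r4c4∈{5}] nothing but 5 survives at r4c4 ⇒ r4c4=5.
Step 25. [r6c7∈{8}] r6c7 is down to just 8 ⇒ r6c7=8.
Step 26. [r8c8∈{7}] only 7 remains possible at r8c8 ⇒ r8c8=7.
Step 27. [r9c9∈{6}] r9c9's peers cover all but 6 ⇒ r9c9=6.
Step 28. [r4c7∈{4}] r4c7 is down to just 4. So r4c7=4.
Step 29. [r2c2∈{6}] nothing but 6 survives at r2c2, so r2c2=6.
Step 30. [r8c4∈{8}] r8c4 has the single candidate 8. So r8c4=8.
Step 31. [r1c5∈{5}] r1c5 has the single candidate 5, so r1c5=5.
Step 32. [r8c2∈{2}] r8c2 has the single candidate 2 ⇒ r8c2=2.
Step 33. [r7c6∈{1}] nothing but 1 survives at r7c6. So r7c6=1.
Step 34. [r2c6∈{4}] only 4 remains possible at r2c6 ⇒ r2c6=4.
Step 35. [r7c1∈{9}] only 9 remains possible at r7c1 ⇒ r7c1=9.
Step 36. [r9c4∈{4}] nothing but 4 survives at r9c4. So r9c4=4.
Step 37. [r5c9∈{5}] nothing but 5 survives at r5c9 ⇒ r5c9=5.
Step 38. [r8c7∈{1}] only 1 remains possible at r8c7. So r8c7=1.
Step 39. [r2c8∈{2}] r2c8's peers cover all but 2 ⇒ r2c8=2.
Step 40. [r5c1∈{4}] r5c1's peers cover all but 4, so r5c1=4.
Step 41. [r7c5∈{6}] r7c5's peers cover all but 6. So r7c5=6.
Step 42. [r2c3∈{9}] only 9 remains possible at r2c3 ⇒ r2c3=9.
Step 43. [r3c9∈{3}] r3c9's peers cover all but 3. So r3c9=3.

Answer: 3 4 2 1 5 6 7 9 8 / 8 6 9 3 7 4 5 2 1 / 7 1 5 9 8 2 6 4 3 / 2 9 6 5 1 8 4 3 7 / 4 8 7 6 2 3 9 1 5 / 5 3 1 7 4 9 8 6 2 / 9 7 8 2 6 1 3 5 4 / 6 2 4 8 3 5 1 7 9 / 1 5 3 4 9 7 2 8 6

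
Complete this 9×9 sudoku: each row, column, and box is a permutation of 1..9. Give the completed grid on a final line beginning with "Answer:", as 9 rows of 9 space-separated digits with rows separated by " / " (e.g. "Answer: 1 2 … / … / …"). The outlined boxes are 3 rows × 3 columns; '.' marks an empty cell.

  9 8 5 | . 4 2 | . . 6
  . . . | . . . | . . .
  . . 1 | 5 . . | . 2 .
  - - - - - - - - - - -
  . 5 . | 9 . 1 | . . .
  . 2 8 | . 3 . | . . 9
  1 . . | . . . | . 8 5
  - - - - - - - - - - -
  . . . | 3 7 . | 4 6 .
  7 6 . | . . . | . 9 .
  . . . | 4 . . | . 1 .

Step 1. [r2c9∈{1,3,4,7,8}] r2c9 is the only open cell in col 9 admitting 1 ⇒ r2c9=1.
Step 2. [r5c6∈{4,5,6,7}] in row 5, 5 fits only at r5c6. So r5c6=5.
Step 3. [r8c6∈{8}] nothing but 8 survives at r8c6 ⇒ r8c6=8.
Step 4. [r7c6∈{9}] only 9 remains possible at r7c6, so r7c6=9.
Step 5. [r7c3∈{2}] r7c3's peers cover all but 2 ⇒ r7c3=2.
Step 6. [r2c4∈{6,7,8}] in col 4, 8 fits only at r2c4, so r2c4=8.
Step 7. [r8c3∈{3,4}] in row 8, 4 fits only at r8c3, so r8c3=4.
Step 8. [r7c9∈{8}] r7c9 has the single candidate 8, so r7c9=8.
Step 9. [r9c6∈{6}] only 6 remains possible at r9c6, so r9c6=6.
Step 10. [r2c8∈{3,4,5,7}] in col 8, 5 fits only at r2c8 ⇒ r2c8=5.
Step 11. [r3c9∈{3,4,7}] r3c9 is the only open cell in box 3 admitting 4 ⇒ r3c9=4.
Step 12. [r3c7∈{3,7,8,9}] row 3 places 8 nowhere but r3c7, so r3c7=8.
Step 13. [r2c7∈{3,7,9}] col 7 places 9 nowhere but r2c7, so r2c7=9.
Step 14. [r2c5∈{6}] r2c5's peers cover all but 6 ⇒ r2c5=6.
Step 15. [r6c5∈{2}] only 2 remains possible at r6c5, so r6c5=2.
Step 16. [r9c5∈{5}] only 5 remains possible at r9c5. So r9c5=5.
Step 17. [r3c1∈{3,6}] r3c1 is the only open cell in row 3 admitting 6. So r3c1=6.
Step 18. [r5c1∈{4}] r5c1 has the single candidate 4 ⇒ r5c1=4.
Step 19. [r4c1∈{3}] only 3 remains possible at r4c1. So r4c1=3.
Step 20. [r5c8∈{7}] r5c8's peers cover all but 7 ⇒ r5c8=7.
Step 21. [r6c7∈{3,6}] r6c7 is the only open cell in row 6 admitting 3 ⇒ r6c7=3.
Step 22. [r4c3∈{6,7}] across row 4, 7 lands solely at r4c3, so r4c3=7.
Step 23. [r2c3∈{3}] r2c3's peers cover all but 3 ⇒ r2c3=3.
Step 24. [r2c6∈{7}] nothing but 7 survives at r2c6. So r2c6=7.
Step 25. [r4c9∈{2}] nothing but 2 survives at r4c9. So r4c9=2.
Step 26. [r9c2∈{3,9}] 3 has one home in col 2: r9c2 ⇒ r9c2=3.
Step 27. [r8c4∈{1,2}] across col 4, 2 lands solely at r8c4. So r8c4=2.
Step 28. [r5c4∈{6}] r5c4 is down to just 6, so r5c4=6.
Step 29. [r1c7∈{7}] nothing but 7 survives at r1c7, so r1c7=7.
Step 30. [r6c2∈{9}] r6c2 has the single candidate 9. So r6c2=9.
Step 31. [r8c7∈{5}] r8c7 has the single candidate 5, so r8c7=5.
Step 32. [r6c4∈{7}] r6c4's peers cover all but 7 ⇒ r6c4=7.
Step 33. [r9c7∈{2}] nothing but 2 survives at r9c7 ⇒ r9c7=2.
Step 34. [r1c8∈{3}] only 3 remains possible at r1c8, so r1c8=3.
Step 35. [r3c2∈{7}] only 7 remains possible at r3c2. So r3c2=7.
Step 36. [r8c9∈{3}] only 3 remains possible at r8c9 ⇒ r8c9=3.
Step 37. [r7c2∈{1}] only 1 remains possible at r7c2 ⇒ r7c2=1.
Step 38. [r4c5∈{8}] r4c5's peers cover all but 8. So r4c5=8.
Step 39. [r9c3∈{9}] only 9 remains possible at r9c3 ⇒ r9c3=9.
Step 40. [r2c1∈{2}] nothing but 2 survives at r2c1. So r2c1=2.
Step 41. [r2c2∈{4}] r2c2's peers cover all but 4. So r2c2=4.
Step 42. [r4c8∈{4}] r4c8 has the single candidate 4 ⇒ r4c8=4.
Step 43. [r3c5∈{9}] r3c5 is down to just 9, so r3c5=9.
Step 44. [r8c5∈{1}] r8c5 is down to just 1 ⇒ r8c5=1.
Step 45. [r7c1∈{5}] only 5 remains possible at r7c1 ⇒ r7c1=5.
Step 46. [r3c6∈{3}] only 3 remains possible at r3c6 ⇒ r3c6=3.
Step 47. [r5c7∈{1}] nothing but 1 survives at r5c7 ⇒ r5c7=1.
Step 48. [r9c1∈{8}] only 8 remains possible at r9c1 ⇒ r9c1=8.
Step 49. [r9c9∈{7}] r9c9 has the single candidate 7, so r9c9=7.
Step 50. [r1c4∈{1}] r1c4 is down to just 1 ⇒ r1c4=1.
Step 51. [r6c3∈{6}] r6c3 has the single candidate 6. So r6c3=6.
Step 52. [r6c6∈{4}] only 4 remains possible at r6c6 ⇒ r6c6=4.
Step 53. [r4c7∈{6}] r4c7's peers cover all but 6 ⇒ r4c7=6.

Answer: 9 8 5 1 4 2 7 3 6 / 2 4 3 8 6 7 9 5 1 / 6 7 1 5 9 3 8 2 4 / 3 5 7 9 8 1 6 4 2 / 4 2 8 6 3 5 1 7 9 / 1 9 6 7 2 4 3 8 5 / 5 1 2 3 7 9 4 6 8 / 7 6 4 2 1 8 5 9 3 / 8 3 9 4 5 6 2 1 7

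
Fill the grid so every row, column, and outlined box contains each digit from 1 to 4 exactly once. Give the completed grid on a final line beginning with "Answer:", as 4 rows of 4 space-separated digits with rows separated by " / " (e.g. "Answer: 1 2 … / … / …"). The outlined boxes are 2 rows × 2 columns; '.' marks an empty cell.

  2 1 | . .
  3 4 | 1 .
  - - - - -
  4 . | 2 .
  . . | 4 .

Step 1. [r3c2∈{3}] nothing but 3 survives at r3c2 ⇒ r3c2=3.
Step 2. [r4c4∈{1,3}] 3 has one home in row 4: r4c4 ⇒ r4c4=3.
Step 3. [r3c4∈{1}] nothing but 1 survives at r3c4 ⇒ r3c4=1.
Step 4. [r1c4∈{4}] r1c4's peers cover all but 4 ⇒ r1c4=4.
Step 5. [r4c2∈{2}] r4c2's peers cover all but 2. So r4c2=2.
Step 6. [r2c4∈{2}] r2c4 has the single candidate 2. So r2c4=2.
Step 7. [r1c3∈{3}] only 3 remains possible at r1c3, so r1c3=3.
Step 8. [r4c1∈{1}] only 1 remains possible at r4c1 ⇒ r4c1=1.

Answer: 2 1 3 4 / 3 4 1 2 / 4 3 2 1 / 1 2 4 3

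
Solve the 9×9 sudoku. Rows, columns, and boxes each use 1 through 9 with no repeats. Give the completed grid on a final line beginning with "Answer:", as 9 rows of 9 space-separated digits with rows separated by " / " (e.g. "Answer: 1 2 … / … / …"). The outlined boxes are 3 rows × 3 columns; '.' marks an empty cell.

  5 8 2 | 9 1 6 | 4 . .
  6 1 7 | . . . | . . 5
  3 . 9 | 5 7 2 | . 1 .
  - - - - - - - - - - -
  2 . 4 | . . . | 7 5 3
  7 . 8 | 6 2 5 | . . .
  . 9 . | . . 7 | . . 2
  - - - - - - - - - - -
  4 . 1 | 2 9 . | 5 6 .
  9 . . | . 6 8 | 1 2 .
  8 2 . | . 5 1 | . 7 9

Step 1. [r9c4∈{3,4}] row 9 places 4 nowhere but r9c4. So r9c4=4.
Step 2. [r4c5∈{8}] r4c5's peers cover all but 8 ⇒ r4c5=8.
Step 3. [r6c7∈{6,8}] box 6 places 6 nowhere but r6c7 ⇒ r6c7=6.
Step 4. [r5c2∈{3}] r5c2's peers cover all but 3, so r5c2=3.
Step 5. [r2c7∈{2,3,8,9}] across row 2, 2 lands solely at r2c7 ⇒ r2c7=2.
Step 6. [r6c5∈{3,4}] 4 has one home in box 5: r6c5. So r6c5=4.
Step 7. [r2c5∈{3}] r2c5's peers cover all but 3. So r2c5=3.
Step 8. [r2c8∈{8,9}] across row 2, 9 lands solely at r2c8. So r2c8=9.
Step 9. [r6c4∈{1,3}] row 6 places 3 nowhere but r6c4, so r6c4=3.
Step 10. [r8c2∈{5,7}] col 2 places 5 nowhere but r8c2. So r8c2=5.
Step 11. [r8c3∈{3}] r8c3's peers cover all but 3, so r8c3=3.
Step 12. [r7c9∈{8}] r7c9's peers cover all but 8, so r7c9=8.
Step 13. [r5c9∈{1,4}] r5c9 is the only open cell in row 5 admitting 1 ⇒ r5c9=1.
Step 14. [r4c6∈{9}] only 9 remains possible at r4c6, so r4c6=9.
Step 15. [r9c7∈{3}] r9c7 has the single candidate 3. So r9c7=3.
Step 16. [r8c9∈{4}] r8c9 has the single candidate 4 ⇒ r8c9=4.
Step 17. [r5c8∈{4}] r5c8's peers cover all but 4 ⇒ r5c8=4.
Step 18. [r3c9∈{6}] r3c9 is down to just 6, so r3c9=6.
Step 19. [r6c3∈{5}] r6c3's peers cover all but 5, so r6c3=5.
Step 20. [r4c4∈{1}] nothing but 1 survives at r4c4. So r4c4=1.
Step 21. [r4c2∈{6}] r4c2's peers cover all but 6. So r4c2=6.
Step 22. [r9c3∈{6}] r9c3 is down to just 6 ⇒ r9c3=6.
Step 23. [r3c2∈{4}] nothing but 4 survives at r3c2, so r3c2=4.
Step 24. [r1c8∈{3}] nothing but 3 survives at r1c8. So r1c8=3.
Step 25. [r6c1∈{1}] r6c1 has the single candidate 1, so r6c1=1.
Step 26. [r7c2∈{7}] r7c2 has the single candidate 7 ⇒ r7c2=7.
Step 27. [r8c4∈{7}] nothing but 7 survives at r8c4 ⇒ r8c4=7.
Step 28. [r2c6∈{4}] only 4 remains possible at r2c6. So r2c6=4.
Step 29. [r2c4∈{8}] only 8 remains possible at r2c4, so r2c4=8.
Step 30. [r7c6∈{3}] r7c6 has the single candidate 3. So r7c6=3.
Step 31. [r3c7∈{8}] r3c7 has the single candidate 8. So r3c7=8.
Step 32. [r1c9∈{7}] r1c9 has the single candidate 7. So r1c9=7.
Step 33. [r5c7∈{9}] only 9 remains possible at r5c7. So r5c7=9.
Step 34. [r6c8∈{8}] nothing but 8 survives at r6c8 ⇒ r6c8=8.

Answer: 5 8 2 9 1 6 4 3 7 / 6 1 7 8 3 4 2 9 5 / 3 4 9 5 7 2 8 1 6 / 2 6 4 1 8 9 7 5 3 / 7 3 8 6 2 5 9 4 1 / 1 9 5 3 4 7 6 8 2 / 4 7 1 2 9 3 5 6 8 / 9 5 3 7 6 8 1 2 4 / 8 2 6 4 5 1 3 7 9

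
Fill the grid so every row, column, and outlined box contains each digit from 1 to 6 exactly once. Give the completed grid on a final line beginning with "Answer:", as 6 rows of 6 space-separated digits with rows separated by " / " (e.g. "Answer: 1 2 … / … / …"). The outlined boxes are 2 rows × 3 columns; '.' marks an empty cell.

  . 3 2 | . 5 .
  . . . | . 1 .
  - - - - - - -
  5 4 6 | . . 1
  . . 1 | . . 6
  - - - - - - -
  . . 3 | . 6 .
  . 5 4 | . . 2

Step 1. [r1c6∈{4}] r1c6's peers cover all but 4 ⇒ r1c6=4.
Step 2. [r4c4∈{2,3,4,5}] row 4 places 5 nowhere but r4c4. So r4c4=5.
Step 3. [r5c2∈{1,2}] col 2 places 1 nowhere but r5c2 ⇒ r5c2=1.
Step 4. [r2c2∈{6}] nothing but 6 survives at r2c2 ⇒ r2c2=6.
Step 5. [r6c5∈{3}] only 3 remains possible at r6c5 ⇒ r6c5=3.
Step 6. [r4c2∈{2}] r4c2 has the single candidate 2 ⇒ r4c2=2.
Step 7. [r3c4∈{2,3}] r3c4 is the only open cell in row 3 admitting 3, so r3c4=3.
Step 8. [r4c5∈{4}] r4c5 is down to just 4 ⇒ r4c5=4.
Step 9. [r1c4∈{6}] r1c4 is down to just 6. So r1c4=6.
Step 10. [r5c1∈{2}] only 2 remains possible at r5c1. So r5c1=2.
Step 11. [r2c1∈{4}] only 4 remains possible at r2c1. So r2c1=4.
Step 12. [r4c1∈{3}] r4c1's peers cover all but 3. So r4c1=3.
Step 13. [r1c1∈{1}] only 1 remains possible at r1c1. So r1c1=1.
Step 14. [r3c5∈{2}] r3c5 has the single candidate 2, so r3c5=2.
Step 15. [r5c6∈{5}] r5c6's peers cover all but 5, so r5c6=5.
Step 16. [r2c6∈{3}] nothing but 3 survives at r2c6. So r2c6=3.
Step 17. [r2c3∈{5}] r2c3 has the single candidate 5, so r2c3=5.
Step 18. [r2c4∈{2}] r2c4 is down to just 2 ⇒ r2c4=2.
Step 19. [r5c4∈{4}] r5c4's peers cover all but 4, so r5c4=4.
Step 20. [r6c1∈{6}] r6c1's peers cover all but 6 ⇒ r6c1=6.
Step 21. [r6c4∈{1}] r6c4 has the single candidate 1 ⇒ r6c4=1.

Answer: 1 3 2 6 5 4 / 4 6 5 2 1 3 / 5 4 6 3 2 1 / 3 2 1 5 4 6 / 2 1 3 4 6 5 / 6 5 4 1 3 2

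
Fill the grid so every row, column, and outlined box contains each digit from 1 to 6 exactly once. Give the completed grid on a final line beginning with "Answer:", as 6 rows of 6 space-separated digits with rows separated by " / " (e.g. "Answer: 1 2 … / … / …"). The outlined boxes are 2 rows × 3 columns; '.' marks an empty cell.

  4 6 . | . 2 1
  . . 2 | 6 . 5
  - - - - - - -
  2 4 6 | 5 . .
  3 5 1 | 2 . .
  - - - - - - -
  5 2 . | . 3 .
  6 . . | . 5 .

Step 1. [r2c2∈{1,3}] across row 2, 3 lands solely at r2c2, so r2c2=3.
Step 2. [r5c3∈{4}] nothing but 4 survives at r5c3 ⇒ r5c3=4.
Step 3. [r6c4∈{1,4}] across col 4, 4 lands solely at r6c4. So r6c4=4.
Step 4. [r4c6∈{4,6}] across col 6, 4 lands solely at r4c6, so r4c6=4.
Step 5. [r1c4∈{3}] only 3 remains possible at r1c4, so r1c4=3.
Step 6. [r6c3∈{3}] r6c3's peers cover all but 3 ⇒ r6c3=3.
Step 7. [r2c5∈{4}] r2c5 has the single candidate 4 ⇒ r2c5=4.
Step 8. [r5c6∈{6}] r5c6 has the single candidate 6. So r5c6=6.
Step 9. [r6c2∈{1}] only 1 remains possible at r6c2, so r6c2=1.
Step 10. [r3c5∈{1}] only 1 remains possible at r3c5. So r3c5=1.
Step 11. [r2c1∈{1}] r2c1's peers cover all but 1. So r2c1=1.
Step 12. [r1c3∈{5}] r1c3 has the single candidate 5. So r1c3=5.
Step 13. [r3c6∈{3}] r3c6 has the single candidate 3. So r3c6=3.
Step 14. [r5c4∈{1}] r5c4 is down to just 1. So r5c4=1.
Step 15. [r6c6∈{2}] r6c6 is down to just 2. So r6c6=2.
Step 16. [r4c5∈{6}] nothing but 6 survives at r4c5, so r4c5=6.

Answer: 4 6 5 3 2 1 / 1 3 2 6 4 5 / 2 4 6 5 1 3 / 3 5 1 2 6 4 / 5 2 4 1 3 6 / 6 1 3 4 5 2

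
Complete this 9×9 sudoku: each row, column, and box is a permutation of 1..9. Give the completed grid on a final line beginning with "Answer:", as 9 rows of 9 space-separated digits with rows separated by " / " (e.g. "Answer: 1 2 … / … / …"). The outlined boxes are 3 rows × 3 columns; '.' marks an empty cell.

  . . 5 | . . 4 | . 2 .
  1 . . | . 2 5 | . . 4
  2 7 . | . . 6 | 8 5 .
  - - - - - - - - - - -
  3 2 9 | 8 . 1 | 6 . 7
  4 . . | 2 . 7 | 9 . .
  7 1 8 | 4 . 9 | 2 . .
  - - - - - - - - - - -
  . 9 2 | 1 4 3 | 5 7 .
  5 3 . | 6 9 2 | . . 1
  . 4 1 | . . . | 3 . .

Step 1. [r1c5∈{1,3,7,8}] box 2 places 8 nowhere but r1c5. So r1c5=8.
Step 2. [r1c2∈{6}] only 6 remains possible at r1c2. So r1c2=6.
Step 3. [r6c8∈{3}] r6c8 has the single candidate 3 ⇒ r6c8=3.
Step 4. [r8c8∈{4,8}] 8 has one home in row 8: r8c8. So r8c8=8.
Step 5. [r7c9∈{6}] nothing but 6 survives at r7c9. So r7c9=6.
Step 6. [r4c5∈{5}] r4c5's peers cover all but 5 ⇒ r4c5=5.
Step 7. [r5c5∈{3,6}] 3 has one home in row 5: r5c5 ⇒ r5c5=3.
Step 8. [r9c8∈{9}] r9c8 is down to just 9, so r9c8=9.
Step 9. [r2c4∈{3,7,9}] in row 2, 9 fits only at r2c4. So r2c4=9.
Step 10. [r1c4∈{3,7}] box 2 places 7 nowhere but r1c4 ⇒ r1c4=7.
Step 11. [r1c9∈{3,9}] row 1 places 3 nowhere but r1c9, so r1c9=3.
Step 12. [r3c4∈{3}] r3c4's peers cover all but 3, so r3c4=3.
Step 13. [r9c1∈{6,8}] across row 9, 6 lands solely at r9c1 ⇒ r9c1=6.
Step 14. [r5c9∈{5,8}] 8 has one home in row 5: r5c9 ⇒ r5c9=8.
Step 15. [r2c8∈{6}] nothing but 6 survives at r2c8 ⇒ r2c8=6.
Step 16. [r2c7∈{7}] nothing but 7 survives at r2c7. So r2c7=7.
Step 17. [r3c3∈{4}] r3c3 is down to just 4, so r3c3=4.
Step 18. [r2c2∈{8}] r2c2 is down to just 8. So r2c2=8.
Step 19. [r5c2∈{5}] r5c2's peers cover all but 5 ⇒ r5c2=5.
Step 20. [r7c1∈{8}] only 8 remains possible at r7c1. So r7c1=8.
Step 21. [r3c5∈{1}] nothing but 1 survives at r3c5. So r3c5=1.
Step 22. [r5c8∈{1}] r5c8 is down to just 1 ⇒ r5c8=1.
Step 23. [r5c3∈{6}] r5c3 has the single candidate 6, so r5c3=6.
Step 24. [r6c9∈{5}] r6c9 has the single candidate 5, so r6c9=5.
Step 25. [r1c7∈{1}] r1c7's peers cover all but 1. So r1c7=1.
Step 26. [r4c8∈{4}] nothing but 4 survives at r4c8, so r4c8=4.
Step 27. [r9c4∈{5}] r9c4 has the single candidate 5. So r9c4=5.
Step 28. [r1c1∈{9}] r1c1 is down to just 9, so r1c1=9.
Step 29. [r9c9∈{2}] r9c9 has the single candidate 2. So r9c9=2.
Step 30. [r2c3∈{3}] only 3 remains possible at r2c3. So r2c3=3.
Step 31. [r6c5∈{6}] r6c5 is down to just 6 ⇒ r6c5=6.
Step 32. [r3c9∈{9}] r3c9's peers cover all but 9 ⇒ r3c9=9.
Step 33. [r8c3∈{7}] r8c3 has the single candidate 7 ⇒ r8c3=7.
Step 34. [r9c5∈{7}] r9c5 has the single candidate 7 ⇒ r9c5=7.
Step 35. [r9c6∈{8}] only 8 remains possible at r9c6. So r9c6=8.
Step 36. [r8c7∈{4}] r8c7's peers cover all but 4. So r8c7=4.

Answer: 9 6 5 7 8 4 1 2 3 / 1 8 3 9 2 5 7 6 4 / 2 7 4 3 1 6 8 5 9 / 3 2 9 8 5 1 6 4 7 / 4 5 6 2 3 7 9 1 8 / 7 1 8 4 6 9 2 3 5 / 8 9 2 1 4 3 5 7 6 / 5 3 7 6 9 2 4 8 1 / 6 4 1 5 7 8 3 9 2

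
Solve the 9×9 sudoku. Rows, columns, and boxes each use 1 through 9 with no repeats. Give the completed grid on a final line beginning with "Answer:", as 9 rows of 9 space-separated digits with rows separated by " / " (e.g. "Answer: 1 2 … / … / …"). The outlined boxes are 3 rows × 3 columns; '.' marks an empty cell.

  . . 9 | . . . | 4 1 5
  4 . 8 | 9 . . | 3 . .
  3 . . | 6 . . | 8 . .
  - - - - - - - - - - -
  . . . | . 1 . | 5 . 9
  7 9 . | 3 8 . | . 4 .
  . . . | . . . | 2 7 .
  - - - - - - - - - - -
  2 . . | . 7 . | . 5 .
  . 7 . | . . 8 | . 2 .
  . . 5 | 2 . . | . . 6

Step 1. [r5c6∈{2,5,6}] row 5 places 5 nowhere but r5c6, so r5c6=5.
Step 2. [r6c4∈{4}] r6c4's peers cover all but 4, so r6c4=4.
Step 3. [r7c4∈{1}] r7c4 has the single candidate 1. So r7c4=1.
Step 4. [r4c6∈{2,6,7}] 2 has one home in box 5: r4c6, so r4c6=2.
Step 5. [r1c1∈{6}] r1c1 has the single candidate 6 ⇒ r1c1=6.
Step 6. [r4c1∈{8}] nothing but 8 survives at r4c1 ⇒ r4c1=8.
Step 7. [r9c8∈{3,8,9}] in col 8, 8 fits only at r9c8. So r9c8=8.
Step 8. [r4c8∈{3,6}] across col 8, 3 lands solely at r4c8 ⇒ r4c8=3.
Step 9. [r1c2∈{2}] r1c2's peers cover all but 2 ⇒ r1c2=2.
Step 10. [r5c9∈{1}] nothing but 1 survives at r5c9 ⇒ r5c9=1.
Step 11. [r7c2∈{3,4,6,8}] 8 has one home in row 7: r7c2 ⇒ r7c2=8.
Step 12. [r7c7∈{9}] r7c7 is down to just 9. So r7c7=9.
Step 13. [r8c7∈{1}] nothing but 1 survives at r8c7 ⇒ r8c7=1.
Step 14. [r3c3∈{1,7}] r3c3 is the only open cell in col 3 admitting 7, so r3c3=7.
Step 15. [r6c3∈{1,3,6}] r6c3 is the only open cell in col 3 admitting 1. So r6c3=1.
Step 16. [r1c5∈{3}] only 3 remains possible at r1c5 ⇒ r1c5=3.
Step 17. [r6c2∈{3,5,6}] 3 has one home in row 6: r6c2. So r6c2=3.
Step 18. [r9c6∈{3,4,9}] in row 9, 3 fits only at r9c6. So r9c6=3.
Step 19. [r4c2∈{4,6}] r4c2 is the only open cell in col 2 admitting 6 ⇒ r4c2=6.
Step 20. [r9c2∈{1,4}] across col 2, 4 lands solely at r9c2, so r9c2=4.
Step 21. [r9c5∈{9}] only 9 remains possible at r9c5, so r9c5=9.
Step 22. [r2c9∈{2,7}] col 9 places 7 nowhere but r2c9. So r2c9=7.
Step 23. [r2c5∈{2,5}] in row 2, 2 fits only at r2c5 ⇒ r2c5=2.
Step 24. [r3c5∈{4,5}] box 2 places 5 nowhere but r3c5, so r3c5=5.
Step 25. [r8c5∈{4,6}] across col 5, 4 lands solely at r8c5 ⇒ r8c5=4.
Step 26. [r3c2∈{1}] only 1 remains possible at r3c2 ⇒ r3c2=1.
Step 27. [r8c3∈{3,6}] in row 8, 6 fits only at r8c3. So r8c3=6.
Step 28. [r7c3∈{3}] r7c3's peers cover all but 3, so r7c3=3.
Step 29. [r4c4∈{7}] r4c4's peers cover all but 7. So r4c4=7.
Step 30. [r6c5∈{6}] r6c5 has the single candidate 6. So r6c5=6.
Step 31. [r6c9∈{8}] nothing but 8 survives at r6c9 ⇒ r6c9=8.
Step 32. [r5c3∈{2}] r5c3's peers cover all but 2, so r5c3=2.
Step 33. [r3c8∈{9}] r3c8's peers cover all but 9, so r3c8=9.
Step 34. [r1c4∈{8}] nothing but 8 survives at r1c4, so r1c4=8.
Step 35. [r2c2∈{5}] only 5 remains possible at r2c2, so r2c2=5.
Step 36. [r3c6∈{4}] r3c6 has the single candidate 4, so r3c6=4.
Step 37. [r1c6∈{7}] only 7 remains possible at r1c6. So r1c6=7.
Step 38. [r7c6∈{6}] nothing but 6 survives at r7c6. So r7c6=6.
Step 39. [r9c7∈{7}] only 7 remains possible at r9c7. So r9c7=7.
Step 40. [r8c1∈{9}] r8c1's peers cover all but 9, so r8c1=9.
Step 41. [r8c9∈{3}] r8c9 has the single candidate 3. So r8c9=3.
Step 42. [r9c1∈{1}] nothing but 1 survives at r9c1 ⇒ r9c1=1.
Step 43. [r2c8∈{6}] only 6 remains possible at r2c8, so r2c8=6.
Step 44. [r3c9∈{2}] r3c9 has the single candidate 2 ⇒ r3c9=2.
Step 45. [r7c9∈{4}] only 4 remains possible at r7c9, so r7c9=4.
Step 46. [r2c6∈{1}] r2c6's peers cover all but 1, so r2c6=1.
Step 47. [r6c1∈{5}] nothing but 5 survives at r6c1. So r6c1=5.
Step 48. [r6c6∈{9}] only 9 remains possible at r6c6, so r6c6=9.
Step 49. [r5c7∈{6}] r5c7 is down to just 6 ⇒ r5c7=6.
Step 50. [r4c3∈{4}] only 4 remains possible at r4c3 ⇒ r4c3=4.
Step 51. [r8c4∈{5}] r8c4 is down to just 5. So r8c4=5.

Answer: 6 2 9 8 3 7 4 1 5 / 4 5 8 9 2 1 3 6 7 / 3 1 7 6 5 4 8 9 2 / 8 6 4 7 1 2 5 3 9 / 7 9 2 3 8 5 6 4 1 / 5 3 1 4 6 9 2 7 8 / 2 8 3 1 7 6 9 5 4 / 9 7 6 5 4 8 1 2 3 / 1 4 5 2 9 3 7 8 6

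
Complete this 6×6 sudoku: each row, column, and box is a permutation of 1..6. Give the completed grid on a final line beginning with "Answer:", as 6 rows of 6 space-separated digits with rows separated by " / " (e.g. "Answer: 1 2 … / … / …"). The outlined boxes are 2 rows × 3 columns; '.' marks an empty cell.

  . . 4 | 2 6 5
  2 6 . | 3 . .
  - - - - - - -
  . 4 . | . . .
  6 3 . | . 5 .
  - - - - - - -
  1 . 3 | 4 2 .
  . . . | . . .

Step 1. [r4c4∈{1}] r4c4 is down to just 1. So r4c4=1.
Step 2. [r6c4∈{5,6}] in col 4, 5 fits only at r6c4, so r6c4=5.
Step 3. [r3c3∈{1,2,5}] row 3 places 1 nowhere but r3c3. So r3c3=1.
Step 4. [r3c6∈{2,3,6}] row 3 places 2 nowhere but r3c6 ⇒ r3c6=2.
Step 5. [r6c6∈{1,3,6}] 3 has one home in col 6: r6c6. So r6c6=3.
Step 6. [r2c5∈{1,4}] 4 has one home in col 5: r2c5. So r2c5=4.
Step 7. [r6c2∈{2}] r6c2 is down to just 2. So r6c2=2.
Step 8. [r3c5∈{3}] r3c5 is down to just 3, so r3c5=3.
Step 9. [r5c2∈{5}] r5c2 has the single candidate 5. So r5c2=5.
Step 10. [r1c1∈{3}] r1c1 has the single candidate 3 ⇒ r1c1=3.
Step 11. [r2c6∈{1}] r2c6 has the single candidate 1 ⇒ r2c6=1.
Step 12. [r3c1∈{5}] only 5 remains possible at r3c1, so r3c1=5.
Step 13. [r6c5∈{1}] only 1 remains possible at r6c5. So r6c5=1.
Step 14. [r6c1∈{4}] r6c1 is down to just 4 ⇒ r6c1=4.
Step 15. [r1c2∈{1}] r1c2 is down to just 1. So r1c2=1.
Step 16. [r4c3∈{2}] r4c3 is down to just 2, so r4c3=2.
Step 17. [r5c6∈{6}] only 6 remains possible at r5c6 ⇒ r5c6=6.
Step 18. [r4c6∈{4}] nothing but 4 survives at r4c6 ⇒ r4c6=4.
Step 19. [r2c3∈{5}] r2c3's peers cover all but 5. So r2c3=5.
Step 20. [r3c4∈{6}] nothing but 6 survives at r3c4. So r3c4=6.
Step 21. [r6c3∈{6}] r6c3's peers cover all but 6, so r6c3=6.

Answer: 3 1 4 2 6 5 / 2 6 5 3 4 1 / 5 4 1 6 3 2 / 6 3 2 1 5 4 / 1 5 3 4 2 6 / 4 2 6 5 1 3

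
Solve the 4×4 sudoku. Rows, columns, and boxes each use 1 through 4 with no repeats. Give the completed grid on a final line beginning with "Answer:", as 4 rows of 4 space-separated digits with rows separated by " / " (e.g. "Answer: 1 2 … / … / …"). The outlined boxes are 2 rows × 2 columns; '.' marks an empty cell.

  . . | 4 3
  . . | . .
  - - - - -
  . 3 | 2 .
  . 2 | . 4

Step 1. [r4c1∈{1}] r4c1 has the single candidate 1, so r4c1=1.
Step 2. [r2c3∈{1}] r2c3 has the single candidate 1 ⇒ r2c3=1.
Step 3. [r2c1∈{2,3,4}] 3 has one home in row 2: r2c1. So r2c1=3.
Step 4. [r3c1∈{4}] r3c1 is down to just 4, so r3c1=4.
Step 5. [r2c2∈{4}] r2c2's peers cover all but 4 ⇒ r2c2=4.
Step 6. [r3c4∈{1}] r3c4's peers cover all but 1. So r3c4=1.
Step 7. [r1c1∈{2}] nothing but 2 survives at r1c1, so r1c1=2.
Step 8. [r1c2∈{1}] r1c2 is down to just 1, so r1c2=1.
Step 9. [r4c3∈{3}] only 3 remains possible at r4c3, so r4c3=3.
Step 10. [r2c4∈{2}] r2c4 is down to just 2. So r2c4=2.

Answer: 2 1 4 3 / 3 4 1 2 / 4 3 2 1 / 1 2 3 4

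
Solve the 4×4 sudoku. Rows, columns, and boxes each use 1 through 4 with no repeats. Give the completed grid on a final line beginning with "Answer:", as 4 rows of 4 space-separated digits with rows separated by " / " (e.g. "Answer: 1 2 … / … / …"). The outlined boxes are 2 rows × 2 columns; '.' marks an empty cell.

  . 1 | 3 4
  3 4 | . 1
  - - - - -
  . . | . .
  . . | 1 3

Step 1. [r4c2∈{2}] only 2 remains possible at r4c2, so r4c2=2.
Step 2. [r3c3∈{2,4}] 4 has one home in col 3: r3c3 ⇒ r3c3=4.
Step 3. [r1c1∈{2}] r1c1 is down to just 2 ⇒ r1c1=2.
Step 4. [r3c4∈{2}] r3c4's peers cover all but 2, so r3c4=2.
Step 5. [r3c2∈{3}] r3c2 is down to just 3. So r3c2=3.
Step 6. [r3c1∈{1}] r3c1 has the single candidate 1. So r3c1=1.
Step 7. [r4c1∈{4}] nothing but 4 survives at r4c1, so r4c1=4.
Step 8. [r2c3∈{2}] only 2 remains possible at r2c3. So r2c3=2.

Answer: 2 1 3 4 / 3 4 2 1 / 1 3 4 2 / 4 2 1 3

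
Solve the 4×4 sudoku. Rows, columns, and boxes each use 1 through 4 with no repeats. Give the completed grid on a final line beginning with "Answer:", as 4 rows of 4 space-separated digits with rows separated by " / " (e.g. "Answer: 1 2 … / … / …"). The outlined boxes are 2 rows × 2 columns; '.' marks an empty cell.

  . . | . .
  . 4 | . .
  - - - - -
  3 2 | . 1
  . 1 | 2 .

Step 1. [r4c4∈{3,4}] across row 4, 3 lands solely at r4c4. So r4c4=3.
Step 2. [r2c3∈{1,3}] 3 has one home in row 2: r2c3. So r2c3=3.
Step 3. [r1c4∈{2,4}] in col 4, 4 fits only at r1c4, so r1c4=4.
Step 4. [r2c1∈{1,2}] in row 2, 1 fits only at r2c1 ⇒ r2c1=1.
Step 5. [r3c3∈{4}] r3c3's peers cover all but 4. So r3c3=4.
Step 6. [r1c2∈{3}] nothing but 3 survives at r1c2 ⇒ r1c2=3.
Step 7. [r2c4∈{2}] only 2 remains possible at r2c4. So r2c4=2.
Step 8. [r1c1∈{2}] r1c1 has the single candidate 2 ⇒ r1c1=2.
Step 9. [r4c1∈{4}] r4c1 has the single candidate 4 ⇒ r4c1=4.
Step 10. [r1c3∈{1}] nothing but 1 survives at r1c3, so r1c3=1.

Answer: 2 3 1 4 / 1 4 3 2 / 3 2 4 1 / 4 1 2 3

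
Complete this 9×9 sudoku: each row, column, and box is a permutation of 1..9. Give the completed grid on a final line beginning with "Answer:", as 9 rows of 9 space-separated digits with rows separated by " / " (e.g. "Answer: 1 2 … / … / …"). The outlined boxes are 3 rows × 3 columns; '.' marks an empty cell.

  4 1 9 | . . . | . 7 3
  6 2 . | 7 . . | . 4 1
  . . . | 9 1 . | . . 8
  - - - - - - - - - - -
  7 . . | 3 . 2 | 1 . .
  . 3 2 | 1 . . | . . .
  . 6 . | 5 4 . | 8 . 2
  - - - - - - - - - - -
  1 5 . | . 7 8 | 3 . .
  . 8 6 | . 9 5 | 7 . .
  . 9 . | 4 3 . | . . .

Step 1. [r1c6∈{6}] only 6 remains possible at r1c6. So r1c6=6.
Step 2. [r5c9∈{4,5,6,7,9}] 7 has one home in col 9: r5c9 ⇒ r5c9=7.
Step 3. [r8c4∈{2}] r8c4's peers cover all but 2, so r8c4=2.
Step 4. [r7c8∈{2,6,9}] across row 7, 2 lands solely at r7c8. So r7c8=2.
Step 5. [r5c7∈{4,5,6,9}] row 5 places 4 nowhere but r5c7, so r5c7=4.
Step 6. [r2c3∈{3,5,8}] r2c3 is the only open cell in box 1 admitting 8. So r2c3=8.
Step 7. [r3c3∈{3,5,7}] across col 3, 3 lands solely at r3c3, so r3c3=3.
Step 8. [r4c3∈{4,5}] r4c3 is the only open cell in col 3 admitting 5, so r4c3=5.
Step 9. [r5c8∈{5,6,9}] r5c8 is the only open cell in row 5 admitting 5 ⇒ r5c8=5.
Step 10. [r7c9∈{4,6,9}] across row 7, 9 lands solely at r7c9 ⇒ r7c9=9.
Step 11. [r4c9∈{6}] only 6 remains possible at r4c9, so r4c9=6.
Step 12. [r1c5∈{2,5,8}] in col 5, 2 fits only at r1c5. So r1c5=2.
Step 13. [r6c1∈{9}] nothing but 9 survives at r6c1. So r6c1=9.
Step 14. [r1c7∈{5}] r1c7 has the single candidate 5 ⇒ r1c7=5.
Step 15. [r9c7∈{6}] only 6 remains possible at r9c7 ⇒ r9c7=6.
Step 16. [r9c8∈{1,8}] row 9 places 8 nowhere but r9c8, so r9c8=8.
Step 17. [r5c5∈{6,8}] 6 has one home in row 5: r5c5 ⇒ r5c5=6.
Step 18. [r5c1∈{8}] r5c1 has the single candidate 8. So r5c1=8.
Step 19. [r9c1∈{2}] r9c1's peers cover all but 2. So r9c1=2.
Step 20. [r4c2∈{4}] only 4 remains possible at r4c2, so r4c2=4.
Step 21. [r6c6∈{7}] r6c6 is down to just 7 ⇒ r6c6=7.
Step 22. [r4c8∈{9}] r4c8 has the single candidate 9. So r4c8=9.
Step 23. [r2c7∈{9}] only 9 remains possible at r2c7 ⇒ r2c7=9.
Step 24. [r2c6∈{3}] only 3 remains possible at r2c6 ⇒ r2c6=3.
Step 25. [r3c7∈{2}] r3c7's peers cover all but 2 ⇒ r3c7=2.
Step 26. [r9c3∈{7}] nothing but 7 survives at r9c3 ⇒ r9c3=7.
Step 27. [r6c3∈{1}] only 1 remains possible at r6c3. So r6c3=1.
Step 28. [r8c8∈{1}] r8c8 is down to just 1. So r8c8=1.
Step 29. [r1c4∈{8}] r1c4's peers cover all but 8, so r1c4=8.
Step 30. [r5c6∈{9}] nothing but 9 survives at r5c6. So r5c6=9.
Step 31. [r7c4∈{6}] nothing but 6 survives at r7c4, so r7c4=6.
Step 32. [r8c1∈{3}] r8c1's peers cover all but 3 ⇒ r8c1=3.
Step 33. [r3c2∈{7}] r3c2's peers cover all but 7 ⇒ r3c2=7.
Step 34. [r3c8∈{6}] r3c8's peers cover all but 6. So r3c8=6.
Step 35. [r9c9∈{5}] r9c9 is down to just 5. So r9c9=5.
Step 36. [r8c9∈{4}] r8c9 has the single candidate 4, so r8c9=4.
Step 37. [r7c3∈{4}] only 4 remains possible at r7c3. So r7c3=4.
Step 38. [r4c5∈{8}] r4c5 is down to just 8. So r4c5=8.
Step 39. [r6c8∈{3}] r6c8 has the single candidate 3. So r6c8=3.
Step 40. [r9c6∈{1}] nothing but 1 survives at r9c6 ⇒ r9c6=1.
Step 41. [r3c6∈{4}] r3c6 has the single candidate 4, so r3c6=4.
Step 42. [r3c1∈{5}] r3c1 is down to just 5. So r3c1=5.
Step 43. [r2c5∈{5}] r2c5 is down to just 5 ⇒ r2c5=5.

Answer: 4 1 9 8 2 6 5 7 3 / 6 2 8 7 5 3 9 4 1 / 5 7 3 9 1 4 2 6 8 / 7 4 5 3 8 2 1 9 6 / 8 3 2 1 6 9 4 5 7 / 9 6 1 5 4 7 8 3 2 / 1 5 4 6 7 8 3 2 9 / 3 8 6 2 9 5 7 1 4 / 2 9 7 4 3 1 6 8 5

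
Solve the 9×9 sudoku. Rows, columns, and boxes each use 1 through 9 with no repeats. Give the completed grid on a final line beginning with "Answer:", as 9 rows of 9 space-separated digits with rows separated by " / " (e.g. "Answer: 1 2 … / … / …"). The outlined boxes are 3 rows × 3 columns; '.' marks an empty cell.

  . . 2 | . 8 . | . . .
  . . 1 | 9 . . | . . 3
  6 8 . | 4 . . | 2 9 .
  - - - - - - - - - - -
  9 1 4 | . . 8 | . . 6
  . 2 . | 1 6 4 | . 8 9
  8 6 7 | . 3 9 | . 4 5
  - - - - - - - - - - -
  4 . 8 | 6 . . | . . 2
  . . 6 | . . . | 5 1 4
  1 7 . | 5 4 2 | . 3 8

Step 1. [r7c8∈{7}] r7c8 has the single candidate 7, so r7c8=7.
Step 2. [r1c2∈{3,4,5,9}] 9 has one home in row 1: r1c2 ⇒ r1c2=9.
Step 3. [r8c2∈{3}] r8c2's peers cover all but 3. So r8c2=3.
Step 4. [r8c6∈{7}] only 7 remains possible at r8c6. So r8c6=7.
Step 5. [r1c4∈{3,7}] 3 has one home in col 4: r1c4 ⇒ r1c4=3.
Step 6. [r5c7∈{3,7}] in row 5, 7 fits only at r5c7 ⇒ r5c7=7.
Step 7. [r4c5∈{2,5,7}] across row 4, 5 lands solely at r4c5. So r4c5=5.
Step 8. [r1c7∈{1,4,6}] in row 1, 4 fits only at r1c7. So r1c7=4.
Step 9. [r7c7∈{9}] r7c7's peers cover all but 9 ⇒ r7c7=9.
Step 10. [r5c1∈{3,5}] across col 1, 3 lands solely at r5c1 ⇒ r5c1=3.
Step 11. [r7c5∈{1}] r7c5 has the single candidate 1, so r7c5=1.
Step 12. [r3c5∈{7}] only 7 remains possible at r3c5 ⇒ r3c5=7.
Step 13. [r2c1∈{5,7}] in row 2, 7 fits only at r2c1, so r2c1=7.
Step 14. [r1c1∈{5}] r1c1's peers cover all but 5, so r1c1=5.
Step 15. [r1c8∈{6}] r1c8 is down to just 6. So r1c8=6.
Step 16. [r3c9∈{1}] r3c9 has the single candidate 1, so r3c9=1.
Step 17. [r2c8∈{5}] r2c8's peers cover all but 5, so r2c8=5.
Step 18. [r4c8∈{2}] only 2 remains possible at r4c8 ⇒ r4c8=2.
Step 19. [r3c6∈{5}] r3c6 has the single candidate 5, so r3c6=5.
Step 20. [r7c2∈{5}] r7c2 is down to just 5, so r7c2=5.
Step 21. [r6c7∈{1}] r6c7 has the single candidate 1, so r6c7=1.
Step 22. [r1c9∈{7}] r1c9's peers cover all but 7, so r1c9=7.
Step 23. [r8c5∈{9}] r8c5 has the single candidate 9 ⇒ r8c5=9.
Step 24. [r4c4∈{7}] r4c4 has the single candidate 7. So r4c4=7.
Step 25. [r3c3∈{3}] only 3 remains possible at r3c3 ⇒ r3c3=3.
Step 26. [r4c7∈{3}] r4c7's peers cover all but 3, so r4c7=3.
Step 27. [r2c6∈{6}] r2c6's peers cover all but 6 ⇒ r2c6=6.
Step 28. [r9c7∈{6}] only 6 remains possible at r9c7. So r9c7=6.
Step 29. [r6c4∈{2}] only 2 remains possible at r6c4, so r6c4=2.
Step 30. [r8c4∈{8}] nothing but 8 survives at r8c4 ⇒ r8c4=8.
Step 31. [r2c5∈{2}] r2c5 is down to just 2 ⇒ r2c5=2.
Step 32. [r2c2∈{4}] r2c2 is down to just 4 ⇒ r2c2=4.
Step 33. [r5c3∈{5}] nothing but 5 survives at r5c3, so r5c3=5.
Step 34. [r2c7∈{8}] only 8 remains possible at r2c7 ⇒ r2c7=8.
Step 35. [r7c6∈{3}] r7c6's peers cover all but 3. So r7c6=3.
Step 36. [r1c6∈{1}] r1c6's peers cover all but 1. So r1c6=1.
Step 37. [r8c1∈{2}] r8c1's peers cover all but 2. So r8c1=2.
Step 38. [r9c3∈{9}] only 9 remains possible at r9c3, so r9c3=9.

Answer: 5 9 2 3 8 1 4 6 7 / 7 4 1 9 2 6 8 5 3 / 6 8 3 4 7 5 2 9 1 / 9 1 4 7 5 8 3 2 6 / 3 2 5 1 6 4 7 8 9 / 8 6 7 2 3 9 1 4 5 / 4 5 8 6 1 3 9 7 2 / 2 3 6 8 9 7 5 1 4 / 1 7 9 5 4 2 6 3 8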